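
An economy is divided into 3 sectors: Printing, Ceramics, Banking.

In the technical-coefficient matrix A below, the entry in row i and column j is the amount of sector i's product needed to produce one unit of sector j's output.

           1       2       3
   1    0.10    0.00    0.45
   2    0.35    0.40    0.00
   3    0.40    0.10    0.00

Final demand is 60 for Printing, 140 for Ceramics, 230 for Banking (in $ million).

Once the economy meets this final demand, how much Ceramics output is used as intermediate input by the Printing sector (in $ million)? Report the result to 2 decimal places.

z_21 = 87.78

I − A =
  [   0.90     0.00    -0.45]
  [  -0.35     0.60     0.00]
  [  -0.40    -0.10     1.00]
Cofactors of I−A, C_ij = (−1)^(i+j)·(minor ij) (rows/columns in the sector order above):
  C_11 = (0.60)(1.00) − (0.00)(-0.10) = 0.6000
  C_12 = −[(-0.35)(1.00) − (0.00)(-0.40)] = 0.3500
  C_13 = (-0.35)(-0.10) − (0.60)(-0.40) = 0.2750
  C_21 = −[(0.00)(1.00) − (-0.45)(-0.10)] = 0.0450
  C_22 = (0.90)(1.00) − (-0.45)(-0.40) = 0.7200
  C_23 = −[(0.90)(-0.10) − (0.00)(-0.40)] = 0.0900
  C_31 = (0.00)(0.00) − (-0.45)(0.60) = 0.2700
  C_32 = −[(0.90)(0.00) − (-0.45)(-0.35)] = 0.1575
  C_33 = (0.90)(0.60) − (0.00)(-0.35) = 0.5400
det(I−A) = Σ_j (I−A)_1j·C_1j = (0.90)(0.6000) + (0.00)(0.3500) + (-0.45)(0.2750) = 0.41625
adj(I−A) = Cᵀ =
  [ 0.6000   0.0450   0.2700]
  [ 0.3500   0.7200   0.1575]
  [ 0.2750   0.0900   0.5400]
(I − A)⁻¹ = adj(I−A) / det(I−A) ≈
  [   1.4414     0.1081     0.6486]
  [   0.8408     1.7297     0.3784]
  [   0.6607     0.2162     1.2973]
First solve x = (I − A)⁻¹ d = adj(I−A)·d / det(I−A); in particular x_1 = (0.6000·60 + 0.0450·140 + 0.2700·230) / 0.41625 = 104.40 / 0.41625 ≈ 250.8108.
Intermediate flow from 2 to 1: z_21 = a_21 · x_1 = 0.35 × 104.40 / 0.41625 = 36.54 / 0.41625 ≈ 87.78.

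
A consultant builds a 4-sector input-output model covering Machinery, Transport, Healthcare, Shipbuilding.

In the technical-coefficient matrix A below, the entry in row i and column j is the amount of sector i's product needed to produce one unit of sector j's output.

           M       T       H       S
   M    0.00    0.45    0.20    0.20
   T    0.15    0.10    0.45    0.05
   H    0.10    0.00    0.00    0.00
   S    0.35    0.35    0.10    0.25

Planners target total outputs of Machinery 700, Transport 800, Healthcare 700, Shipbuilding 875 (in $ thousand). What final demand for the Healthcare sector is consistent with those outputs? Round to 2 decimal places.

I − A =
  [   1.00    -0.45    -0.20    -0.20]
  [  -0.15     0.90    -0.45    -0.05]
  [  -0.10     0.00     1.00     0.00]
  [  -0.35    -0.35    -0.10     0.75]
d = (I − A) x:
  d_M = (+1.00)·700 + (-0.45)·800 + (-0.20)·700 + (-0.20)·875 = 25.00
  d_T = (-0.15)·700 + (+0.90)·800 + (-0.45)·700 + (-0.05)·875 = 256.25
  d_H = (-0.10)·700 + (+0.00)·800 + (+1.00)·700 + (+0.00)·875 = 630.00
  d_S = (-0.35)·700 + (-0.35)·800 + (-0.10)·700 + (+0.75)·875 = 61.25

d_H = 630.00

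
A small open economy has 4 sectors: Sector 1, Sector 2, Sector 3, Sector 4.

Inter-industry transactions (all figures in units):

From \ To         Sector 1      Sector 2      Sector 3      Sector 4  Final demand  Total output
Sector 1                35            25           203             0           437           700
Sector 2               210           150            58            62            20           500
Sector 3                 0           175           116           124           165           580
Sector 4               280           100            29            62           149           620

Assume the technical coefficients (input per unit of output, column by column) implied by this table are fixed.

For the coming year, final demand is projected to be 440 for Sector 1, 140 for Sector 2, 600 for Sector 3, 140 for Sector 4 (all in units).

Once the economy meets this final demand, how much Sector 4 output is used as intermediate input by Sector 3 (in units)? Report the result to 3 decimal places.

z_43 = 70.100

Technical coefficients a_ij = z_ij / X_j:
  a_11 = 35/700 = 0.05, a_21 = 210/700 = 0.30, a_31 = 0/700 = 0.00, a_41 = 280/700 = 0.40
  a_12 = 25/500 = 0.05, a_22 = 150/500 = 0.30, a_32 = 175/500 = 0.35, a_42 = 100/500 = 0.20
  a_13 = 203/580 = 0.35, a_23 = 58/580 = 0.10, a_33 = 116/580 = 0.20, a_43 = 29/580 = 0.05
  a_14 = 0/620 = 0.00, a_24 = 62/620 = 0.10, a_34 = 124/620 = 0.20, a_44 = 62/620 = 0.10
I − A =
  [   0.95    -0.05    -0.35     0.00]
  [  -0.30     0.70    -0.10    -0.10]
  [   0.00    -0.35     0.80    -0.20]
  [  -0.40    -0.20    -0.05     0.90]
Compute the cofactors C_ij = (−1)^(i+j)·(3×3 minor ij) of I−A; the adjugate is their transpose:
adj(I−A) = Cᵀ =
  [ 0.443750   0.159750   0.218250   0.066250]
  [ 0.253000   0.646500   0.198750   0.116000]
  [ 0.176500   0.341250   0.564000   0.163250]
  [ 0.263250   0.233625   0.172500   0.450000]
det(I−A) = Σ_j (I−A)_1j·C_1j = (0.95)(0.443750) + (-0.05)(0.253000) + (-0.35)(0.176500) + (0.00)(0.263250) = 0.3471375
(I − A)⁻¹ = adj(I−A) / det(I−A) ≈
  [   1.2783     0.4602     0.6287     0.1908]
  [   0.7288     1.8624     0.5725     0.3342]
  [   0.5084     0.9830     1.6247     0.4703]
  [   0.7583     0.6730     0.4969     1.2963]
First solve x = (I − A)⁻¹ d = adj(I−A)·d / det(I−A); in particular x_3 = (0.176500·440 + 0.341250·140 + 0.564000·600 + 0.163250·140) / 0.3471375 = 486.69 / 0.3471375 ≈ 1402.00929.
Intermediate flow from 4 to 3: z_43 = a_43 · x_3 = 0.05 × 486.69 / 0.3471375 = 24.3345 / 0.3471375 ≈ 70.100.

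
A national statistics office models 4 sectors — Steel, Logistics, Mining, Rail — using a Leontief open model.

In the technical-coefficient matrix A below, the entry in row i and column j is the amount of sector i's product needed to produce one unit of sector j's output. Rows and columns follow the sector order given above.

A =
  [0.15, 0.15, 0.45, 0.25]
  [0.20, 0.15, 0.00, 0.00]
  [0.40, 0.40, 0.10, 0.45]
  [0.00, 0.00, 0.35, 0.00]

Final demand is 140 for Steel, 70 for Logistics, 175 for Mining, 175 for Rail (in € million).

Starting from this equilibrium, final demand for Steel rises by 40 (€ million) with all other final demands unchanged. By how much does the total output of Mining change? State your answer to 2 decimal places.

I − A =
  [   0.85    -0.15    -0.45    -0.25]
  [  -0.20     0.85     0.00     0.00]
  [  -0.40    -0.40     0.90    -0.45]
  [   0.00     0.00    -0.35     1.00]
Compute the cofactors C_ij = (−1)^(i+j)·(3×3 minor ij) of I−A; the adjugate is their transpose:
adj(I−A) = Cᵀ =
  [ 0.631125   0.326375   0.456875   0.363375]
  [ 0.148500   0.416125   0.107500   0.085500]
  [ 0.420000   0.400000   0.692500   0.416625]
  [ 0.147000   0.140000   0.242375   0.434250]
det(I−A) = Σ_j (I−A)_1j·C_1j = (0.85)(0.631125) + (-0.15)(0.148500) + (-0.45)(0.420000) + (-0.25)(0.147000) = 0.28843125
(I − A)⁻¹ = adj(I−A) / det(I−A) ≈
  [   2.1881     1.1316     1.5840     1.2598]
  [   0.5149     1.4427     0.3727     0.2964]
  [   1.4562     1.3868     2.4009     1.4445]
  [   0.5097     0.4854     0.8403     1.5056]
Δx = (I − A)⁻¹ Δd with Δd having +40 in the Steel component and 0 elsewhere.
So Δx_M = L_MS · (+40), where L_MS = adj(I−A)_MS / det(I−A) = 0.420000 / 0.28843125.
Δx_M = 0.420000 × (+40) / 0.28843125 = 16.80 / 0.28843125 ≈ 58.25.

Δx_M = 58.25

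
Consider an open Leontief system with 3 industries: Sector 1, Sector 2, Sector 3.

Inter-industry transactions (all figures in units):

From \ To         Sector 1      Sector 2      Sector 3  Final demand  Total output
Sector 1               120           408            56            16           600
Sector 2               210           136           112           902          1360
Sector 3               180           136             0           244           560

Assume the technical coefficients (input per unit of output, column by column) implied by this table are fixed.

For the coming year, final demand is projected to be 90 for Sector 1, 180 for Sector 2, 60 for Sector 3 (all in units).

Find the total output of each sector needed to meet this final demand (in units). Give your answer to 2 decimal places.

x_1 = 261.58, x_2 = 340.05, x_3 = 172.48

Technical coefficients a_ij = z_ij / X_j:
  a_11 = 120/600 = 0.20, a_21 = 210/600 = 0.35, a_31 = 180/600 = 0.30
  a_12 = 408/1360 = 0.30, a_22 = 136/1360 = 0.10, a_32 = 136/1360 = 0.10
  a_13 = 56/560 = 0.10, a_23 = 112/560 = 0.20, a_33 = 0/560 = 0.00
I − A =
  [   0.80    -0.30    -0.10]
  [  -0.35     0.90    -0.20]
  [  -0.30    -0.10     1.00]
Cofactors of I−A, C_ij = (−1)^(i+j)·(minor ij) (rows/columns in the sector order above):
  C_11 = (0.90)(1.00) − (-0.20)(-0.10) = 0.8800
  C_12 = −[(-0.35)(1.00) − (-0.20)(-0.30)] = 0.4100
  C_13 = (-0.35)(-0.10) − (0.90)(-0.30) = 0.3050
  C_21 = −[(-0.30)(1.00) − (-0.10)(-0.10)] = 0.3100
  C_22 = (0.80)(1.00) − (-0.10)(-0.30) = 0.7700
  C_23 = −[(0.80)(-0.10) − (-0.30)(-0.30)] = 0.1700
  C_31 = (-0.30)(-0.20) − (-0.10)(0.90) = 0.1500
  C_32 = −[(0.80)(-0.20) − (-0.10)(-0.35)] = 0.1950
  C_33 = (0.80)(0.90) − (-0.30)(-0.35) = 0.6150
det(I−A) = Σ_j (I−A)_1j·C_1j = (0.80)(0.8800) + (-0.30)(0.4100) + (-0.10)(0.3050) = 0.5505
adj(I−A) = Cᵀ =
  [ 0.8800   0.3100   0.1500]
  [ 0.4100   0.7700   0.1950]
  [ 0.3050   0.1700   0.6150]
(I − A)⁻¹ = adj(I−A) / det(I−A) ≈
  [   1.5985     0.5631     0.2725]
  [   0.7448     1.3987     0.3542]
  [   0.5540     0.3088     1.1172]
x = (I − A)⁻¹ d = adj(I−A)·d / det(I−A), with det(I−A) = 0.5505:
  x_1 = (0.8800·90 + 0.3100·180 + 0.1500·60) / 0.5505 = 144.00 / 0.5505 ≈ 261.58
  x_2 = (0.4100·90 + 0.7700·180 + 0.1950·60) / 0.5505 = 187.20 / 0.5505 ≈ 340.05
  x_3 = (0.3050·90 + 0.1700·180 + 0.6150·60) / 0.5505 = 94.95 / 0.5505 ≈ 172.48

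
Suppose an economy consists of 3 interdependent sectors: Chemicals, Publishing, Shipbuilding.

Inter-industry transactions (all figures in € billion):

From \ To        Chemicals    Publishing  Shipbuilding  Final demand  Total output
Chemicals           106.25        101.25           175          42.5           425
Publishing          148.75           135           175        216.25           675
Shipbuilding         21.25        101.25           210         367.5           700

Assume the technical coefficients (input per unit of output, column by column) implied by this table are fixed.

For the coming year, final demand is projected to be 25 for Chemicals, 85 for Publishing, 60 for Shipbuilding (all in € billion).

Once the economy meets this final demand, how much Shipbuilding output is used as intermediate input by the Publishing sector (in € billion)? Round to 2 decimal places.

Technical coefficients a_ij = z_ij / X_j:
  a_CC = 106.25/425 = 0.25, a_PC = 148.75/425 = 0.35, a_SC = 21.25/425 = 0.05
  a_CP = 101.25/675 = 0.15, a_PP = 135/675 = 0.20, a_SP = 101.25/675 = 0.15
  a_CS = 175/700 = 0.25, a_PS = 175/700 = 0.25, a_SS = 210/700 = 0.30
I − A =
  [   0.75    -0.15    -0.25]
  [  -0.35     0.80    -0.25]
  [  -0.05    -0.15     0.70]
Cofactors of I−A, C_ij = (−1)^(i+j)·(minor ij) (rows/columns in the sector order above):
  C_11 = (0.80)(0.70) − (-0.25)(-0.15) = 0.5225
  C_12 = −[(-0.35)(0.70) − (-0.25)(-0.05)] = 0.2575
  C_13 = (-0.35)(-0.15) − (0.80)(-0.05) = 0.0925
  C_21 = −[(-0.15)(0.70) − (-0.25)(-0.15)] = 0.1425
  C_22 = (0.75)(0.70) − (-0.25)(-0.05) = 0.5125
  C_23 = −[(0.75)(-0.15) − (-0.15)(-0.05)] = 0.1200
  C_31 = (-0.15)(-0.25) − (-0.25)(0.80) = 0.2375
  C_32 = −[(0.75)(-0.25) − (-0.25)(-0.35)] = 0.2750
  C_33 = (0.75)(0.80) − (-0.15)(-0.35) = 0.5475
det(I−A) = Σ_j (I−A)_1j·C_1j = (0.75)(0.5225) + (-0.15)(0.2575) + (-0.25)(0.0925) = 0.330125
adj(I−A) = Cᵀ =
  [ 0.5225   0.1425   0.2375]
  [ 0.2575   0.5125   0.2750]
  [ 0.0925   0.1200   0.5475]
(I − A)⁻¹ = adj(I−A) / det(I−A) ≈
  [   1.5827     0.4317     0.7194]
  [   0.7800     1.5524     0.8330]
  [   0.2802     0.3635     1.6585]
First solve x = (I − A)⁻¹ d = adj(I−A)·d / det(I−A); in particular x_P = (0.2575·25 + 0.5125·85 + 0.2750·60) / 0.330125 = 66.50 / 0.330125 ≈ 201.4388.
Intermediate flow from S to P: z_SP = a_SP · x_P = 0.15 × 66.50 / 0.330125 = 9.975 / 0.330125 ≈ 30.22.

z_SP = 30.22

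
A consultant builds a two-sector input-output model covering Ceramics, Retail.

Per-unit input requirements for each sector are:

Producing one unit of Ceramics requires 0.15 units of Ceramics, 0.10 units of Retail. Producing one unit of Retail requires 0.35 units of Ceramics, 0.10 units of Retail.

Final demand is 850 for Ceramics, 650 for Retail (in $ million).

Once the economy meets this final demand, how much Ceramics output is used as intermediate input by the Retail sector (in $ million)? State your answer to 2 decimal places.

z_CR = 305.65

I − A =
  [   0.85    -0.35]
  [  -0.10     0.90]
det(I−A) = (0.85)(0.90) − (-0.35)(-0.10) = 0.7300
adj(I−A) = [[0.90, 0.35], [0.10, 0.85]]
(I − A)⁻¹ = adj(I−A) / det(I−A) ≈
  [   1.2329     0.4795]
  [   0.1370     1.1644]
First solve x = (I − A)⁻¹ d = adj(I−A)·d / det(I−A); in particular x_R = (0.10·850 + 0.85·650) / 0.7300 = 637.50 / 0.7300 ≈ 873.2877.
Intermediate flow from C to R: z_CR = a_CR · x_R = 0.35 × 637.50 / 0.7300 = 223.125 / 0.7300 ≈ 305.65.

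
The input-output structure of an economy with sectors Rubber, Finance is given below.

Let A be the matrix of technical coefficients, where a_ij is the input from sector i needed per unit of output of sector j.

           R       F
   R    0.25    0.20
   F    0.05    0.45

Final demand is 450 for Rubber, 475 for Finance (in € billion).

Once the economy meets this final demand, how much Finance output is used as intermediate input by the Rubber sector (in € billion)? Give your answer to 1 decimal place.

z_FR = 42.5

I − A =
  [   0.75    -0.20]
  [  -0.05     0.55]
det(I−A) = (0.75)(0.55) − (-0.20)(-0.05) = 0.4025
adj(I−A) = [[0.55, 0.20], [0.05, 0.75]]
(I − A)⁻¹ = adj(I−A) / det(I−A) ≈
  [   1.3665     0.4969]
  [   0.1242     1.8634]
First solve x = (I − A)⁻¹ d = adj(I−A)·d / det(I−A); in particular x_R = (0.55·450 + 0.20·475) / 0.4025 = 342.50 / 0.4025 ≈ 850.932.
Intermediate flow from F to R: z_FR = a_FR · x_R = 0.05 × 342.50 / 0.4025 = 17.125 / 0.4025 ≈ 42.5.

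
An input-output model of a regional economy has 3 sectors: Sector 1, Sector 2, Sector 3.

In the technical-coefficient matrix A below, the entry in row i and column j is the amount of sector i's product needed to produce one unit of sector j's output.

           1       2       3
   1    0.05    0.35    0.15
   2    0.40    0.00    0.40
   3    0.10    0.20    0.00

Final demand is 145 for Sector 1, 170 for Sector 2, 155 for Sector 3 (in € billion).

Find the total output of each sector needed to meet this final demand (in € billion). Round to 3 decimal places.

I − A =
  [   0.95    -0.35    -0.15]
  [  -0.40     1.00    -0.40]
  [  -0.10    -0.20     1.00]
Cofactors of I−A, C_ij = (−1)^(i+j)·(minor ij) (rows/columns in the sector order above):
  C_11 = (1.00)(1.00) − (-0.40)(-0.20) = 0.9200
  C_12 = −[(-0.40)(1.00) − (-0.40)(-0.10)] = 0.4400
  C_13 = (-0.40)(-0.20) − (1.00)(-0.10) = 0.1800
  C_21 = −[(-0.35)(1.00) − (-0.15)(-0.20)] = 0.3800
  C_22 = (0.95)(1.00) − (-0.15)(-0.10) = 0.9350
  C_23 = −[(0.95)(-0.20) − (-0.35)(-0.10)] = 0.2250
  C_31 = (-0.35)(-0.40) − (-0.15)(1.00) = 0.2900
  C_32 = −[(0.95)(-0.40) − (-0.15)(-0.40)] = 0.4400
  C_33 = (0.95)(1.00) − (-0.35)(-0.40) = 0.8100
det(I−A) = Σ_j (I−A)_1j·C_1j = (0.95)(0.9200) + (-0.35)(0.4400) + (-0.15)(0.1800) = 0.6930
adj(I−A) = Cᵀ =
  [ 0.9200   0.3800   0.2900]
  [ 0.4400   0.9350   0.4400]
  [ 0.1800   0.2250   0.8100]
(I − A)⁻¹ = adj(I−A) / det(I−A) ≈
  [   1.3276     0.5483     0.4185]
  [   0.6349     1.3492     0.6349]
  [   0.2597     0.3247     1.1688]
x = (I − A)⁻¹ d = adj(I−A)·d / det(I−A), with det(I−A) = 0.6930:
  x_1 = (0.9200·145 + 0.3800·170 + 0.2900·155) / 0.6930 = 242.95 / 0.6930 ≈ 350.577
  x_2 = (0.4400·145 + 0.9350·170 + 0.4400·155) / 0.6930 = 290.95 / 0.6930 ≈ 419.841
  x_3 = (0.1800·145 + 0.2250·170 + 0.8100·155) / 0.6930 = 189.90 / 0.6930 ≈ 274.026

x_1 = 350.577, x_2 = 419.841, x_3 = 274.026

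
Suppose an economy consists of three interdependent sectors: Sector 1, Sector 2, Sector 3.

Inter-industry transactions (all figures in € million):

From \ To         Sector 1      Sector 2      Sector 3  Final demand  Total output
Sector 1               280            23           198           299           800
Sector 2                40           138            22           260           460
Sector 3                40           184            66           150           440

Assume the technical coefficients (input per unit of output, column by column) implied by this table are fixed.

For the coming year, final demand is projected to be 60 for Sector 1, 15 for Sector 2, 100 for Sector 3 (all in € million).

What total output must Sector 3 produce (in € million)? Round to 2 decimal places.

x_3 = 151.37

Technical coefficients a_ij = z_ij / X_j:
  a_11 = 280/800 = 0.35, a_21 = 40/800 = 0.05, a_31 = 40/800 = 0.05
  a_12 = 23/460 = 0.05, a_22 = 138/460 = 0.30, a_32 = 184/460 = 0.40
  a_13 = 198/440 = 0.45, a_23 = 22/440 = 0.05, a_33 = 66/440 = 0.15
I − A =
  [   0.65    -0.05    -0.45]
  [  -0.05     0.70    -0.05]
  [  -0.05    -0.40     0.85]
Cofactors of I−A, C_ij = (−1)^(i+j)·(minor ij) (rows/columns in the sector order above):
  C_11 = (0.70)(0.85) − (-0.05)(-0.40) = 0.5750
  C_12 = −[(-0.05)(0.85) − (-0.05)(-0.05)] = 0.0450
  C_13 = (-0.05)(-0.40) − (0.70)(-0.05) = 0.0550
  C_21 = −[(-0.05)(0.85) − (-0.45)(-0.40)] = 0.2225
  C_22 = (0.65)(0.85) − (-0.45)(-0.05) = 0.5300
  C_23 = −[(0.65)(-0.40) − (-0.05)(-0.05)] = 0.2625
  C_31 = (-0.05)(-0.05) − (-0.45)(0.70) = 0.3175
  C_32 = −[(0.65)(-0.05) − (-0.45)(-0.05)] = 0.0550
  C_33 = (0.65)(0.70) − (-0.05)(-0.05) = 0.4525
det(I−A) = Σ_j (I−A)_1j·C_1j = (0.65)(0.5750) + (-0.05)(0.0450) + (-0.45)(0.0550) = 0.34675
adj(I−A) = Cᵀ =
  [ 0.5750   0.2225   0.3175]
  [ 0.0450   0.5300   0.0550]
  [ 0.0550   0.2625   0.4525]
(I − A)⁻¹ = adj(I−A) / det(I−A) ≈
  [   1.6583     0.6417     0.9156]
  [   0.1298     1.5285     0.1586]
  [   0.1586     0.7570     1.3050]
x = (I − A)⁻¹ d = adj(I−A)·d / det(I−A), with det(I−A) = 0.34675:
  x_1 = (0.5750·60 + 0.2225·15 + 0.3175·100) / 0.34675 = 69.5875 / 0.34675 ≈ 200.68
  x_2 = (0.0450·60 + 0.5300·15 + 0.0550·100) / 0.34675 = 16.15 / 0.34675 ≈ 46.58
  x_3 = (0.0550·60 + 0.2625·15 + 0.4525·100) / 0.34675 = 52.4875 / 0.34675 ≈ 151.37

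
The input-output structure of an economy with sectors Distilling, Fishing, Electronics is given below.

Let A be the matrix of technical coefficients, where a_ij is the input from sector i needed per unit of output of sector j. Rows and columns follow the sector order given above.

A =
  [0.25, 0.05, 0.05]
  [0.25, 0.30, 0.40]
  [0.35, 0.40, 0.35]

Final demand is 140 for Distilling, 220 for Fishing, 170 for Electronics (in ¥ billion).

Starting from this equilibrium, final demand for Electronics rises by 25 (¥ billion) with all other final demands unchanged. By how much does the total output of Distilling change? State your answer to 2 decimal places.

Δx_1 = 7.28

I − A =
  [   0.75    -0.05    -0.05]
  [  -0.25     0.70    -0.40]
  [  -0.35    -0.40     0.65]
Cofactors of I−A, C_ij = (−1)^(i+j)·(minor ij) (rows/columns in the sector order above):
  C_11 = (0.70)(0.65) − (-0.40)(-0.40) = 0.2950
  C_12 = −[(-0.25)(0.65) − (-0.40)(-0.35)] = 0.3025
  C_13 = (-0.25)(-0.40) − (0.70)(-0.35) = 0.3450
  C_21 = −[(-0.05)(0.65) − (-0.05)(-0.40)] = 0.0525
  C_22 = (0.75)(0.65) − (-0.05)(-0.35) = 0.4700
  C_23 = −[(0.75)(-0.40) − (-0.05)(-0.35)] = 0.3175
  C_31 = (-0.05)(-0.40) − (-0.05)(0.70) = 0.0550
  C_32 = −[(0.75)(-0.40) − (-0.05)(-0.25)] = 0.3125
  C_33 = (0.75)(0.70) − (-0.05)(-0.25) = 0.5125
det(I−A) = Σ_j (I−A)_1j·C_1j = (0.75)(0.2950) + (-0.05)(0.3025) + (-0.05)(0.3450) = 0.188875
adj(I−A) = Cᵀ =
  [ 0.2950   0.0525   0.0550]
  [ 0.3025   0.4700   0.3125]
  [ 0.3450   0.3175   0.5125]
(I − A)⁻¹ = adj(I−A) / det(I−A) ≈
  [   1.5619     0.2780     0.2912]
  [   1.6016     2.4884     1.6545]
  [   1.8266     1.6810     2.7134]
Δx = (I − A)⁻¹ Δd with Δd having +25 in the Electronics component and 0 elsewhere.
So Δx_1 = L_13 · (+25), where L_13 = adj(I−A)_13 / det(I−A) = 0.0550 / 0.188875.
Δx_1 = 0.0550 × (+25) / 0.188875 = 1.375 / 0.188875 ≈ 7.28.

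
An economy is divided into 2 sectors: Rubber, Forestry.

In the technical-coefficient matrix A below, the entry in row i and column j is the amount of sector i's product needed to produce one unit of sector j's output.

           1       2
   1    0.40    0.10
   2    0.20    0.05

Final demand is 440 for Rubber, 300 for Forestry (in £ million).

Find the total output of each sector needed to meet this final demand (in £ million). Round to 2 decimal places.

I − A =
  [   0.60    -0.10]
  [  -0.20     0.95]
det(I−A) = (0.60)(0.95) − (-0.10)(-0.20) = 0.5500
adj(I−A) = [[0.95, 0.10], [0.20, 0.60]]
(I − A)⁻¹ = adj(I−A) / det(I−A) ≈
  [   1.7273     0.1818]
  [   0.3636     1.0909]
x = (I − A)⁻¹ d = adj(I−A)·d / det(I−A), with det(I−A) = 0.5500:
  x_1 = (0.95·440 + 0.10·300) / 0.5500 = 448.00 / 0.5500 ≈ 814.55
  x_2 = (0.20·440 + 0.60·300) / 0.5500 = 268.00 / 0.5500 ≈ 487.27

x_1 = 814.55, x_2 = 487.27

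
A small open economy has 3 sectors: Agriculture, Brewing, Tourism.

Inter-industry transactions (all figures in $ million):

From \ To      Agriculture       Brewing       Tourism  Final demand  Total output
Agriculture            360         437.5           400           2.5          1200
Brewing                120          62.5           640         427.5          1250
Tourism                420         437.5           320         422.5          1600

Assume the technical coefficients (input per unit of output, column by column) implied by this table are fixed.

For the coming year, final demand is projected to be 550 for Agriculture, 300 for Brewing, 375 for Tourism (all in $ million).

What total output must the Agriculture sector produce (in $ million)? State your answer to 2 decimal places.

x_A = 2235.97

Technical coefficients a_ij = z_ij / X_j:
  a_AA = 360/1200 = 0.30, a_BA = 120/1200 = 0.10, a_TA = 420/1200 = 0.35
  a_AB = 437.5/1250 = 0.35, a_BB = 62.5/1250 = 0.05, a_TB = 437.5/1250 = 0.35
  a_AT = 400/1600 = 0.25, a_BT = 640/1600 = 0.40, a_TT = 320/1600 = 0.20
I − A =
  [   0.70    -0.35    -0.25]
  [  -0.10     0.95    -0.40]
  [  -0.35    -0.35     0.80]
Cofactors of I−A, C_ij = (−1)^(i+j)·(minor ij) (rows/columns in the sector order above):
  C_11 = (0.95)(0.80) − (-0.40)(-0.35) = 0.6200
  C_12 = −[(-0.10)(0.80) − (-0.40)(-0.35)] = 0.2200
  C_13 = (-0.10)(-0.35) − (0.95)(-0.35) = 0.3675
  C_21 = −[(-0.35)(0.80) − (-0.25)(-0.35)] = 0.3675
  C_22 = (0.70)(0.80) − (-0.25)(-0.35) = 0.4725
  C_23 = −[(0.70)(-0.35) − (-0.35)(-0.35)] = 0.3675
  C_31 = (-0.35)(-0.40) − (-0.25)(0.95) = 0.3775
  C_32 = −[(0.70)(-0.40) − (-0.25)(-0.10)] = 0.3050
  C_33 = (0.70)(0.95) − (-0.35)(-0.10) = 0.6300
det(I−A) = Σ_j (I−A)_1j·C_1j = (0.70)(0.6200) + (-0.35)(0.2200) + (-0.25)(0.3675) = 0.265125
adj(I−A) = Cᵀ =
  [ 0.6200   0.3675   0.3775]
  [ 0.2200   0.4725   0.3050]
  [ 0.3675   0.3675   0.6300]
(I − A)⁻¹ = adj(I−A) / det(I−A) ≈
  [   2.3385     1.3861     1.4239]
  [   0.8298     1.7822     1.1504]
  [   1.3861     1.3861     2.3762]
x = (I − A)⁻¹ d = adj(I−A)·d / det(I−A), with det(I−A) = 0.265125:
  x_A = (0.6200·550 + 0.3675·300 + 0.3775·375) / 0.265125 = 592.8125 / 0.265125 ≈ 2235.97
  x_B = (0.2200·550 + 0.4725·300 + 0.3050·375) / 0.265125 = 377.125 / 0.265125 ≈ 1422.44
  x_T = (0.3675·550 + 0.3675·300 + 0.6300·375) / 0.265125 = 548.625 / 0.265125 ≈ 2069.31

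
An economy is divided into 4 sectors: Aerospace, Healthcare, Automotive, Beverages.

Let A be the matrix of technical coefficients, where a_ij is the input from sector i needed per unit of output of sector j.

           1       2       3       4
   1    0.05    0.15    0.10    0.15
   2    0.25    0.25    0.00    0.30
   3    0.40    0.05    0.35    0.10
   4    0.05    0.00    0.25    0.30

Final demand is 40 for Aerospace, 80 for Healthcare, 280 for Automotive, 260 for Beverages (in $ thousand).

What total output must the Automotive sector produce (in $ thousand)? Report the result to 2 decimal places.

x_3 = 753.82

I − A =
  [   0.95    -0.15    -0.10    -0.15]
  [  -0.25     0.75     0.00    -0.30]
  [  -0.40    -0.05     0.65    -0.10]
  [  -0.05     0.00    -0.25     0.70]
Compute the cofactors C_ij = (−1)^(i+j)·(3×3 minor ij) of I−A; the adjugate is their transpose:
adj(I−A) = Cᵀ =
  [ 0.318750   0.069875   0.091875   0.111375]
  [ 0.147250   0.360125   0.099625   0.200125]
  [ 0.223250   0.075625   0.464625   0.146625]
  [ 0.102500   0.032000   0.172500   0.407500]
det(I−A) = Σ_j (I−A)_1j·C_1j = (0.95)(0.318750) + (-0.15)(0.147250) + (-0.10)(0.223250) + (-0.15)(0.102500) = 0.243025
(I − A)⁻¹ = adj(I−A) / det(I−A) ≈
  [   1.3116     0.2875     0.3780     0.4583]
  [   0.6059     1.4818     0.4099     0.8235]
  [   0.9186     0.3112     1.9118     0.6033]
  [   0.4218     0.1317     0.7098     1.6768]
x = (I − A)⁻¹ d = adj(I−A)·d / det(I−A), with det(I−A) = 0.243025:
  x_1 = (0.318750·40 + 0.069875·80 + 0.091875·280 + 0.111375·260) / 0.243025 = 73.0225 / 0.243025 ≈ 300.47
  x_2 = (0.147250·40 + 0.360125·80 + 0.099625·280 + 0.200125·260) / 0.243025 = 114.6275 / 0.243025 ≈ 471.67
  x_3 = (0.223250·40 + 0.075625·80 + 0.464625·280 + 0.146625·260) / 0.243025 = 183.1975 / 0.243025 ≈ 753.82
  x_4 = (0.102500·40 + 0.032000·80 + 0.172500·280 + 0.407500·260) / 0.243025 = 160.91 / 0.243025 ≈ 662.11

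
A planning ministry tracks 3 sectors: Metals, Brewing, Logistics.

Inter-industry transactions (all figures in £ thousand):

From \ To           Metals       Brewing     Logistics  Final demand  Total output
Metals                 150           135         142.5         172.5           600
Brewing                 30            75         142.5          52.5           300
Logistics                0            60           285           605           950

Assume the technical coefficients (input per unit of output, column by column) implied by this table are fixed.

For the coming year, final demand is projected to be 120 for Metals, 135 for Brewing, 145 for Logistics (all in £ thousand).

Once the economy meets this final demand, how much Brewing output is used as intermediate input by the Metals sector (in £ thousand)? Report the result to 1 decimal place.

Technical coefficients a_ij = z_ij / X_j:
  a_11 = 150/600 = 0.25, a_21 = 30/600 = 0.05, a_31 = 0/600 = 0.00
  a_12 = 135/300 = 0.45, a_22 = 75/300 = 0.25, a_32 = 60/300 = 0.20
  a_13 = 142.5/950 = 0.15, a_23 = 142.5/950 = 0.15, a_33 = 285/950 = 0.30
I − A =
  [   0.75    -0.45    -0.15]
  [  -0.05     0.75    -0.15]
  [   0.00    -0.20     0.70]
Cofactors of I−A, C_ij = (−1)^(i+j)·(minor ij) (rows/columns in the sector order above):
  C_11 = (0.75)(0.70) − (-0.15)(-0.20) = 0.4950
  C_12 = −[(-0.05)(0.70) − (-0.15)(0.00)] = 0.0350
  C_13 = (-0.05)(-0.20) − (0.75)(0.00) = 0.0100
  C_21 = −[(-0.45)(0.70) − (-0.15)(-0.20)] = 0.3450
  C_22 = (0.75)(0.70) − (-0.15)(0.00) = 0.5250
  C_23 = −[(0.75)(-0.20) − (-0.45)(0.00)] = 0.1500
  C_31 = (-0.45)(-0.15) − (-0.15)(0.75) = 0.1800
  C_32 = −[(0.75)(-0.15) − (-0.15)(-0.05)] = 0.1200
  C_33 = (0.75)(0.75) − (-0.45)(-0.05) = 0.5400
det(I−A) = Σ_j (I−A)_1j·C_1j = (0.75)(0.4950) + (-0.45)(0.0350) + (-0.15)(0.0100) = 0.3540
adj(I−A) = Cᵀ =
  [ 0.4950   0.3450   0.1800]
  [ 0.0350   0.5250   0.1200]
  [ 0.0100   0.1500   0.5400]
(I − A)⁻¹ = adj(I−A) / det(I−A) ≈
  [   1.3983     0.9746     0.5085]
  [   0.0989     1.4831     0.3390]
  [   0.0282     0.4237     1.5254]
First solve x = (I − A)⁻¹ d = adj(I−A)·d / det(I−A); in particular x_1 = (0.4950·120 + 0.3450·135 + 0.1800·145) / 0.3540 = 132.075 / 0.3540 ≈ 373.093.
Intermediate flow from 2 to 1: z_21 = a_21 · x_1 = 0.05 × 132.075 / 0.3540 = 6.60375 / 0.3540 ≈ 18.7.

z_21 = 18.7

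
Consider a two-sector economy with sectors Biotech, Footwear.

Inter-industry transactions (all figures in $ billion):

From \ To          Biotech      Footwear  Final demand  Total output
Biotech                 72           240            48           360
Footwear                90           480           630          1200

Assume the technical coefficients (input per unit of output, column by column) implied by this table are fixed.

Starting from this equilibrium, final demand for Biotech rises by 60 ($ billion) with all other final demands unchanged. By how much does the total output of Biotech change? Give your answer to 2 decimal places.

Δx_1 = 83.72

Technical coefficients a_ij = z_ij / X_j:
  a_11 = 72/360 = 0.20, a_21 = 90/360 = 0.25
  a_12 = 240/1200 = 0.20, a_22 = 480/1200 = 0.40
I − A =
  [   0.80    -0.20]
  [  -0.25     0.60]
det(I−A) = (0.80)(0.60) − (-0.20)(-0.25) = 0.4300
adj(I−A) = [[0.60, 0.20], [0.25, 0.80]]
(I − A)⁻¹ = adj(I−A) / det(I−A) ≈
  [   1.3953     0.4651]
  [   0.5814     1.8605]
Δx = (I − A)⁻¹ Δd with Δd having +60 in the Biotech component and 0 elsewhere.
So Δx_1 = L_11 · (+60), where L_11 = adj(I−A)_11 / det(I−A) = 0.60 / 0.4300.
Δx_1 = 0.60 × (+60) / 0.4300 = 36.00 / 0.4300 ≈ 83.72.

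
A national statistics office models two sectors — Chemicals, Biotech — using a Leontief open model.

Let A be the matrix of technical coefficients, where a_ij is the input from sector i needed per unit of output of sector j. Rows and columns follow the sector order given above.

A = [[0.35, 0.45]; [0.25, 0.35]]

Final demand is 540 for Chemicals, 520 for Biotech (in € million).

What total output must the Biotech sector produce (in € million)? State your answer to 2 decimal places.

x_B = 1525.81

I − A =
  [   0.65    -0.45]
  [  -0.25     0.65]
det(I−A) = (0.65)(0.65) − (-0.45)(-0.25) = 0.3100
adj(I−A) = [[0.65, 0.45], [0.25, 0.65]]
(I − A)⁻¹ = adj(I−A) / det(I−A) ≈
  [   2.0968     1.4516]
  [   0.8065     2.0968]
x = (I − A)⁻¹ d = adj(I−A)·d / det(I−A), with det(I−A) = 0.3100:
  x_C = (0.65·540 + 0.45·520) / 0.3100 = 585.00 / 0.3100 ≈ 1887.10
  x_B = (0.25·540 + 0.65·520) / 0.3100 = 473.00 / 0.3100 ≈ 1525.81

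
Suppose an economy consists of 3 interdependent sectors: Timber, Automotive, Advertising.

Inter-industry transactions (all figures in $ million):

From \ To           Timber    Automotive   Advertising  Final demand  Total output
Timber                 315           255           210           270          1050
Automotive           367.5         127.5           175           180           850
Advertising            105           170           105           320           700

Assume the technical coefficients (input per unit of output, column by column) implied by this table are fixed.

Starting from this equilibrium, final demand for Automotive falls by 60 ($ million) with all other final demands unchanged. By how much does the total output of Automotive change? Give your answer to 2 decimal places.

Technical coefficients a_ij = z_ij / X_j:
  a_11 = 315/1050 = 0.30, a_21 = 367.5/1050 = 0.35, a_31 = 105/1050 = 0.10
  a_12 = 255/850 = 0.30, a_22 = 127.5/850 = 0.15, a_32 = 170/850 = 0.20
  a_13 = 210/700 = 0.30, a_23 = 175/700 = 0.25, a_33 = 105/700 = 0.15
I − A =
  [   0.70    -0.30    -0.30]
  [  -0.35     0.85    -0.25]
  [  -0.10    -0.20     0.85]
Cofactors of I−A, C_ij = (−1)^(i+j)·(minor ij) (rows/columns in the sector order above):
  C_11 = (0.85)(0.85) − (-0.25)(-0.20) = 0.6725
  C_12 = −[(-0.35)(0.85) − (-0.25)(-0.10)] = 0.3225
  C_13 = (-0.35)(-0.20) − (0.85)(-0.10) = 0.1550
  C_21 = −[(-0.30)(0.85) − (-0.30)(-0.20)] = 0.3150
  C_22 = (0.70)(0.85) − (-0.30)(-0.10) = 0.5650
  C_23 = −[(0.70)(-0.20) − (-0.30)(-0.10)] = 0.1700
  C_31 = (-0.30)(-0.25) − (-0.30)(0.85) = 0.3300
  C_32 = −[(0.70)(-0.25) − (-0.30)(-0.35)] = 0.2800
  C_33 = (0.70)(0.85) − (-0.30)(-0.35) = 0.4900
det(I−A) = Σ_j (I−A)_1j·C_1j = (0.70)(0.6725) + (-0.30)(0.3225) + (-0.30)(0.1550) = 0.3275
adj(I−A) = Cᵀ =
  [ 0.6725   0.3150   0.3300]
  [ 0.3225   0.5650   0.2800]
  [ 0.1550   0.1700   0.4900]
(I − A)⁻¹ = adj(I−A) / det(I−A) ≈
  [   2.0534     0.9618     1.0076]
  [   0.9847     1.7252     0.8550]
  [   0.4733     0.5191     1.4962]
Δx = (I − A)⁻¹ Δd with Δd having -60 in the Automotive component and 0 elsewhere.
So Δx_2 = L_22 · (-60), where L_22 = adj(I−A)_22 / det(I−A) = 0.5650 / 0.3275.
Δx_2 = 0.5650 × (-60) / 0.3275 = -33.90 / 0.3275 ≈ -103.51.

Δx_2 = -103.51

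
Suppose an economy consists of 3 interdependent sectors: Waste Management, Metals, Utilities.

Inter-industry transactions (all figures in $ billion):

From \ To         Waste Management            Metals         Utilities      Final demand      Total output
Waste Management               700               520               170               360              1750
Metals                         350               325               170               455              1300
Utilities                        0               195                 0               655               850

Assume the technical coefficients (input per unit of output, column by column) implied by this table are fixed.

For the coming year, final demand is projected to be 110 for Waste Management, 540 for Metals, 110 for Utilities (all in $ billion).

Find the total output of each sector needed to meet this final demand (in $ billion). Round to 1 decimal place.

x_W = 973.1, x_M = 1050.9, x_U = 267.6

Technical coefficients a_ij = z_ij / X_j:
  a_WW = 700/1750 = 0.40, a_MW = 350/1750 = 0.20, a_UW = 0/1750 = 0.00
  a_WM = 520/1300 = 0.40, a_MM = 325/1300 = 0.25, a_UM = 195/1300 = 0.15
  a_WU = 170/850 = 0.20, a_MU = 170/850 = 0.20, a_UU = 0/850 = 0.00
I − A =
  [   0.60    -0.40    -0.20]
  [  -0.20     0.75    -0.20]
  [   0.00    -0.15     1.00]
Cofactors of I−A, C_ij = (−1)^(i+j)·(minor ij) (rows/columns in the sector order above):
  C_11 = (0.75)(1.00) − (-0.20)(-0.15) = 0.7200
  C_12 = −[(-0.20)(1.00) − (-0.20)(0.00)] = 0.2000
  C_13 = (-0.20)(-0.15) − (0.75)(0.00) = 0.0300
  C_21 = −[(-0.40)(1.00) − (-0.20)(-0.15)] = 0.4300
  C_22 = (0.60)(1.00) − (-0.20)(0.00) = 0.6000
  C_23 = −[(0.60)(-0.15) − (-0.40)(0.00)] = 0.0900
  C_31 = (-0.40)(-0.20) − (-0.20)(0.75) = 0.2300
  C_32 = −[(0.60)(-0.20) − (-0.20)(-0.20)] = 0.1600
  C_33 = (0.60)(0.75) − (-0.40)(-0.20) = 0.3700
det(I−A) = Σ_j (I−A)_1j·C_1j = (0.60)(0.7200) + (-0.40)(0.2000) + (-0.20)(0.0300) = 0.3460
adj(I−A) = Cᵀ =
  [ 0.7200   0.4300   0.2300]
  [ 0.2000   0.6000   0.1600]
  [ 0.0300   0.0900   0.3700]
(I − A)⁻¹ = adj(I−A) / det(I−A) ≈
  [   2.0809     1.2428     0.6647]
  [   0.5780     1.7341     0.4624]
  [   0.0867     0.2601     1.0694]
x = (I − A)⁻¹ d = adj(I−A)·d / det(I−A), with det(I−A) = 0.3460:
  x_W = (0.7200·110 + 0.4300·540 + 0.2300·110) / 0.3460 = 336.70 / 0.3460 ≈ 973.1
  x_M = (0.2000·110 + 0.6000·540 + 0.1600·110) / 0.3460 = 363.60 / 0.3460 ≈ 1050.9
  x_U = (0.0300·110 + 0.0900·540 + 0.3700·110) / 0.3460 = 92.60 / 0.3460 ≈ 267.6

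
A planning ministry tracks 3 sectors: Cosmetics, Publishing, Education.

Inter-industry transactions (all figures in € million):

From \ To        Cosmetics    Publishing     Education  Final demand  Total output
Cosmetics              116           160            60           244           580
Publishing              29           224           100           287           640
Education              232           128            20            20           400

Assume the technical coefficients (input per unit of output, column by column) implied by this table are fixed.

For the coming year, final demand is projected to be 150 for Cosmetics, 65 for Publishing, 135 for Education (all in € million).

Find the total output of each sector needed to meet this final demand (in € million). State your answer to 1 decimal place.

x_1 = 329.5, x_2 = 253.9, x_3 = 334.3

Technical coefficients a_ij = z_ij / X_j:
  a_11 = 116/580 = 0.20, a_21 = 29/580 = 0.05, a_31 = 232/580 = 0.40
  a_12 = 160/640 = 0.25, a_22 = 224/640 = 0.35, a_32 = 128/640 = 0.20
  a_13 = 60/400 = 0.15, a_23 = 100/400 = 0.25, a_33 = 20/400 = 0.05
I − A =
  [   0.80    -0.25    -0.15]
  [  -0.05     0.65    -0.25]
  [  -0.40    -0.20     0.95]
Cofactors of I−A, C_ij = (−1)^(i+j)·(minor ij) (rows/columns in the sector order above):
  C_11 = (0.65)(0.95) − (-0.25)(-0.20) = 0.5675
  C_12 = −[(-0.05)(0.95) − (-0.25)(-0.40)] = 0.1475
  C_13 = (-0.05)(-0.20) − (0.65)(-0.40) = 0.2700
  C_21 = −[(-0.25)(0.95) − (-0.15)(-0.20)] = 0.2675
  C_22 = (0.80)(0.95) − (-0.15)(-0.40) = 0.7000
  C_23 = −[(0.80)(-0.20) − (-0.25)(-0.40)] = 0.2600
  C_31 = (-0.25)(-0.25) − (-0.15)(0.65) = 0.1600
  C_32 = −[(0.80)(-0.25) − (-0.15)(-0.05)] = 0.2075
  C_33 = (0.80)(0.65) − (-0.25)(-0.05) = 0.5075
det(I−A) = Σ_j (I−A)_1j·C_1j = (0.80)(0.5675) + (-0.25)(0.1475) + (-0.15)(0.2700) = 0.376625
adj(I−A) = Cᵀ =
  [ 0.5675   0.2675   0.1600]
  [ 0.1475   0.7000   0.2075]
  [ 0.2700   0.2600   0.5075]
(I − A)⁻¹ = adj(I−A) / det(I−A) ≈
  [   1.5068     0.7103     0.4248]
  [   0.3916     1.8586     0.5509]
  [   0.7169     0.6903     1.3475]
x = (I − A)⁻¹ d = adj(I−A)·d / det(I−A), with det(I−A) = 0.376625:
  x_1 = (0.5675·150 + 0.2675·65 + 0.1600·135) / 0.376625 = 124.1125 / 0.376625 ≈ 329.5
  x_2 = (0.1475·150 + 0.7000·65 + 0.2075·135) / 0.376625 = 95.6375 / 0.376625 ≈ 253.9
  x_3 = (0.2700·150 + 0.2600·65 + 0.5075·135) / 0.376625 = 125.9125 / 0.376625 ≈ 334.3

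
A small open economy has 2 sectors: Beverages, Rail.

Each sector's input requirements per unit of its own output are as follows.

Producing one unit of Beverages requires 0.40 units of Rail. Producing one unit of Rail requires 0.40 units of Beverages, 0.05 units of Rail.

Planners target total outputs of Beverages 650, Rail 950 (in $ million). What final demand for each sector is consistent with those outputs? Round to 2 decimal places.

d_B = 270.00, d_R = 642.50

I − A =
  [   1.00    -0.40]
  [  -0.40     0.95]
d = (I − A) x:
  d_B = (+1.00)·650 + (-0.40)·950 = 270.00
  d_R = (-0.40)·650 + (+0.95)·950 = 642.50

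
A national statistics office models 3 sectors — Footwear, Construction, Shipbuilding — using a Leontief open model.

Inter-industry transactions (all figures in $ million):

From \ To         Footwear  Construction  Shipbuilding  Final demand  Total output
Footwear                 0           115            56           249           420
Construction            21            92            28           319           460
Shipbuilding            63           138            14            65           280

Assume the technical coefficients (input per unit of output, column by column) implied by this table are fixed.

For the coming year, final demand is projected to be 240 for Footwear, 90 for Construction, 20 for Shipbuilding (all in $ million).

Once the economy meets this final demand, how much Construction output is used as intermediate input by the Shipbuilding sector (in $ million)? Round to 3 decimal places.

z_23 = 11.424

Technical coefficients a_ij = z_ij / X_j:
  a_11 = 0/420 = 0.00, a_21 = 21/420 = 0.05, a_31 = 63/420 = 0.15
  a_12 = 115/460 = 0.25, a_22 = 92/460 = 0.20, a_32 = 138/460 = 0.30
  a_13 = 56/280 = 0.20, a_23 = 28/280 = 0.10, a_33 = 14/280 = 0.05
I − A =
  [   1.00    -0.25    -0.20]
  [  -0.05     0.80    -0.10]
  [  -0.15    -0.30     0.95]
Cofactors of I−A, C_ij = (−1)^(i+j)·(minor ij) (rows/columns in the sector order above):
  C_11 = (0.80)(0.95) − (-0.10)(-0.30) = 0.7300
  C_12 = −[(-0.05)(0.95) − (-0.10)(-0.15)] = 0.0625
  C_13 = (-0.05)(-0.30) − (0.80)(-0.15) = 0.1350
  C_21 = −[(-0.25)(0.95) − (-0.20)(-0.30)] = 0.2975
  C_22 = (1.00)(0.95) − (-0.20)(-0.15) = 0.9200
  C_23 = −[(1.00)(-0.30) − (-0.25)(-0.15)] = 0.3375
  C_31 = (-0.25)(-0.10) − (-0.20)(0.80) = 0.1850
  C_32 = −[(1.00)(-0.10) − (-0.20)(-0.05)] = 0.1100
  C_33 = (1.00)(0.80) − (-0.25)(-0.05) = 0.7875
det(I−A) = Σ_j (I−A)_1j·C_1j = (1.00)(0.7300) + (-0.25)(0.0625) + (-0.20)(0.1350) = 0.687375
adj(I−A) = Cᵀ =
  [ 0.7300   0.2975   0.1850]
  [ 0.0625   0.9200   0.1100]
  [ 0.1350   0.3375   0.7875]
(I − A)⁻¹ = adj(I−A) / det(I−A) ≈
  [   1.0620     0.4328     0.2691]
  [   0.0909     1.3384     0.1600]
  [   0.1964     0.4910     1.1457]
First solve x = (I − A)⁻¹ d = adj(I−A)·d / det(I−A); in particular x_3 = (0.1350·240 + 0.3375·90 + 0.7875·20) / 0.687375 = 78.525 / 0.687375 ≈ 114.23895.
Intermediate flow from 2 to 3: z_23 = a_23 · x_3 = 0.10 × 78.525 / 0.687375 = 7.8525 / 0.687375 ≈ 11.424.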